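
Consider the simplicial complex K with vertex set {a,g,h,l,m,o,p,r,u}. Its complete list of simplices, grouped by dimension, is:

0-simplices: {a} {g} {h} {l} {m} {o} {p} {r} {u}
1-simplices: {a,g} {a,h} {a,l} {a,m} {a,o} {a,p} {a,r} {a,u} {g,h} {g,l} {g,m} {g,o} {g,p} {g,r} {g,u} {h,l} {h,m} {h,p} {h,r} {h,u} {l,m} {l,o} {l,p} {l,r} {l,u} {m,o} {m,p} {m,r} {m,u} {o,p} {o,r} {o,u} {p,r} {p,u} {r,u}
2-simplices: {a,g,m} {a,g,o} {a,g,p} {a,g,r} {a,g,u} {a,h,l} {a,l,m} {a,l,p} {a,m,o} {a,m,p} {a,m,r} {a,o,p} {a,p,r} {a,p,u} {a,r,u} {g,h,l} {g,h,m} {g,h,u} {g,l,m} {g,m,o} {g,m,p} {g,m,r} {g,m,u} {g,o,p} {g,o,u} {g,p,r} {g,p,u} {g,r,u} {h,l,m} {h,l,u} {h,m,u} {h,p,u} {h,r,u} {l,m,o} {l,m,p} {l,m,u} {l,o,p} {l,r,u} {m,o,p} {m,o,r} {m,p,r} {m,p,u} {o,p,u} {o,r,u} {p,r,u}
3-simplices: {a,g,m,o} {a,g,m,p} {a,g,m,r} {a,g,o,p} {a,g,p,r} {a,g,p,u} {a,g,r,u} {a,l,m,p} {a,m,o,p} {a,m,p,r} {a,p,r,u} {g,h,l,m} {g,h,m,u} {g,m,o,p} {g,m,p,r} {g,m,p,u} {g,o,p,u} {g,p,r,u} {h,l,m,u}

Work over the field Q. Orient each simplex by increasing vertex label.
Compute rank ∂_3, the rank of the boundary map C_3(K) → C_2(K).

n_0=9 n_1=35 n_2=45 n_3=19  [Q]
∂1: piv[ag,ah,al,am,ao,ap,ar,au] rk=8  ker:gh,gl,gm,go,gp,gr,gu,hl,hm,hp,hr,hu,lm,lo,lp,lr,lu,mo,mp,mr,mu,op,or,ou,pr,pu,ru
∂2: piv[agm,ago,agp,agr,agu,ahl,alm,alp,amo,amp,amr,aop,apr,apu,aru,ghl,ghm,ghu,glm,gmu,gou,hlu,hpu,hru,lmo,lru,mor] rk=27  ker:gmo,gmp,gmr,gop,gpr,gpu,gru,hlm,hmu,lmp,lmu,lop,mop,mpr,mpu,opu,oru,pru
∂3: piv[agmo,agmp,agmr,agop,agpr,agpu,agru,almp,amop,ampr,apru,ghlm,ghmu,gmpu,gopu,hlmu] rk=16  ker:gmop,gmpr,gpru
rk∂_3=16

rank∂_3=16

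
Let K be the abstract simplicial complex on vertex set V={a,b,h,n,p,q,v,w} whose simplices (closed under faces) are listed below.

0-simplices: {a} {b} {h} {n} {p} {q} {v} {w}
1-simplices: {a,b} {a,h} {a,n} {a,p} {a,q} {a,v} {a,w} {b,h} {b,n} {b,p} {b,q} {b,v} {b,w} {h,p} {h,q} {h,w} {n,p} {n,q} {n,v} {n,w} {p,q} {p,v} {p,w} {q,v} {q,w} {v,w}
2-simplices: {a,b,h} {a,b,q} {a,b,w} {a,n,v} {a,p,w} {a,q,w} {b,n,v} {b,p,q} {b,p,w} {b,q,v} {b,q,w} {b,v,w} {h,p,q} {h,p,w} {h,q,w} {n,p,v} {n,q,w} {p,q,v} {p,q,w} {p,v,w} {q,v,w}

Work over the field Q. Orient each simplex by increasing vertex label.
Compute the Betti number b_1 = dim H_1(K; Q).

n_0=8 n_1=26 n_2=21  [Q]
∂1: piv[ab,ah,an,ap,aq,av,aw] rk=7  ker:bh,bn,bp,bq,bv,bw,hp,hq,hw,np,nq,nv,nw,pq,pv,pw,qv,qw,vw
∂2: piv[abh,abq,abw,anv,apw,aqw,bnv,bpq,bpw,bqv,bvw,hpq,hpw,npv,nqw,pqv] rk=16  ker:bqw,hqw,pqw,pvw,qvw
b_1=(26−7)−16=3

b_1=3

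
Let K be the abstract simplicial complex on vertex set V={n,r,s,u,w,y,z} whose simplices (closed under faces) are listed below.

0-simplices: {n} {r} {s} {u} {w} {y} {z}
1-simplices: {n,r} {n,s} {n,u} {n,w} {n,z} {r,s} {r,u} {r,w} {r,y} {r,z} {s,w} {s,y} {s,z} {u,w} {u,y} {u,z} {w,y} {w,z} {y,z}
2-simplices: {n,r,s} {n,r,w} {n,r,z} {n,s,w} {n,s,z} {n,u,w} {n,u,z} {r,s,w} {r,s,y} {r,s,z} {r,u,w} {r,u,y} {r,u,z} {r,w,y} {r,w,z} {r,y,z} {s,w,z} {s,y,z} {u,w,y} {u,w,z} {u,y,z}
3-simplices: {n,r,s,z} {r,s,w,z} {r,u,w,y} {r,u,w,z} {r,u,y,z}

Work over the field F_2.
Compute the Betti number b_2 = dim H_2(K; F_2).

n_0=7 n_1=19 n_2=21 n_3=5  [Z2]
∂1: piv[nr,ns,nu,nw,nz,ry] rk=6  ker:rs,ru,rw,rz,sw,sy,sz,uw,uy,uz,wy,wz,yz
∂2: piv[nrs,nrw,nrz,nsw,nsz,nuw,nuz,rsy,ruw,ruy,rwy,rwz,ryz] rk=13  ker:rsw,rsz,ruz,swz,syz,uwy,uwz,uyz
∂3: piv[nrsz,rswz,ruwy,ruwz,ruyz] rk=5
b_2=(21−13)−5=3

b_2=3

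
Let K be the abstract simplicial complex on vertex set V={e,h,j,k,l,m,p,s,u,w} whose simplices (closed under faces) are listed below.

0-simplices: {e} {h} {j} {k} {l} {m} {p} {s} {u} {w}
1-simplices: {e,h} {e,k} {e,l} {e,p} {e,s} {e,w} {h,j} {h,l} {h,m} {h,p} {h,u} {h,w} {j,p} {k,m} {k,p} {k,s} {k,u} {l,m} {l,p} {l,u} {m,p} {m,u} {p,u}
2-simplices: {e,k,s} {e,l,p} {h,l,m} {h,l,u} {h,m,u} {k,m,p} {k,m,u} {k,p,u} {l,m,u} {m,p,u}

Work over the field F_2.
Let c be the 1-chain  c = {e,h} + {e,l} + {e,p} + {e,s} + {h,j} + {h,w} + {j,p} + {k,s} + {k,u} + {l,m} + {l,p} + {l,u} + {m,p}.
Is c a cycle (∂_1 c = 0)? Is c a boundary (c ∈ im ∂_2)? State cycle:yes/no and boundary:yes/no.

cycle:no boundary:no

n_0=10 n_1=23 n_2=10  [Z2]
∂1: piv[eh,ek,el,ep,es,ew,hj,hm,hu] rk=9  ker:hl,hp,hw,jp,km,kp,ks,ku,lm,lp,lu,mp,mu,pu
∂2: piv[eks,elp,hlm,hlu,hmu,kmp,kmu,kpu] rk=8  ker:lmu,mpu
∂1c = {h} + {w}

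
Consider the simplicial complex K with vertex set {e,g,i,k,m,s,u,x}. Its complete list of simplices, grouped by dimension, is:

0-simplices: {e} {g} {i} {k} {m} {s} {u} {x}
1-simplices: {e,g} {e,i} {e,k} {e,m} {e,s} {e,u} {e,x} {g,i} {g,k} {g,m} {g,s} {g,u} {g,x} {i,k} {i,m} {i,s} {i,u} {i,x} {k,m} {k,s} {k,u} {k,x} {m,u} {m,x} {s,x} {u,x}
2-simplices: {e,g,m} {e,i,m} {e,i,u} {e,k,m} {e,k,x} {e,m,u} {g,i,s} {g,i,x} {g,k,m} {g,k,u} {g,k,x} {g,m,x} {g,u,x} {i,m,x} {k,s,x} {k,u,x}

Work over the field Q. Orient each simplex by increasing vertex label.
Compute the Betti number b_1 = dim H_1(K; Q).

n_0=8 n_1=26 n_2=16  [Q]
∂1: piv[eg,ei,ek,em,es,eu,ex] rk=7  ker:gi,gk,gm,gs,gu,gx,ik,im,is,iu,ix,km,ks,ku,kx,mu,mx,sx,ux
∂2: piv[egm,eim,eiu,ekm,ekx,emu,gis,gix,gkm,gku,gkx,gmx,gux,imx,ksx] rk=15  ker:kux
b_1=(26−7)−15=4

b_1=4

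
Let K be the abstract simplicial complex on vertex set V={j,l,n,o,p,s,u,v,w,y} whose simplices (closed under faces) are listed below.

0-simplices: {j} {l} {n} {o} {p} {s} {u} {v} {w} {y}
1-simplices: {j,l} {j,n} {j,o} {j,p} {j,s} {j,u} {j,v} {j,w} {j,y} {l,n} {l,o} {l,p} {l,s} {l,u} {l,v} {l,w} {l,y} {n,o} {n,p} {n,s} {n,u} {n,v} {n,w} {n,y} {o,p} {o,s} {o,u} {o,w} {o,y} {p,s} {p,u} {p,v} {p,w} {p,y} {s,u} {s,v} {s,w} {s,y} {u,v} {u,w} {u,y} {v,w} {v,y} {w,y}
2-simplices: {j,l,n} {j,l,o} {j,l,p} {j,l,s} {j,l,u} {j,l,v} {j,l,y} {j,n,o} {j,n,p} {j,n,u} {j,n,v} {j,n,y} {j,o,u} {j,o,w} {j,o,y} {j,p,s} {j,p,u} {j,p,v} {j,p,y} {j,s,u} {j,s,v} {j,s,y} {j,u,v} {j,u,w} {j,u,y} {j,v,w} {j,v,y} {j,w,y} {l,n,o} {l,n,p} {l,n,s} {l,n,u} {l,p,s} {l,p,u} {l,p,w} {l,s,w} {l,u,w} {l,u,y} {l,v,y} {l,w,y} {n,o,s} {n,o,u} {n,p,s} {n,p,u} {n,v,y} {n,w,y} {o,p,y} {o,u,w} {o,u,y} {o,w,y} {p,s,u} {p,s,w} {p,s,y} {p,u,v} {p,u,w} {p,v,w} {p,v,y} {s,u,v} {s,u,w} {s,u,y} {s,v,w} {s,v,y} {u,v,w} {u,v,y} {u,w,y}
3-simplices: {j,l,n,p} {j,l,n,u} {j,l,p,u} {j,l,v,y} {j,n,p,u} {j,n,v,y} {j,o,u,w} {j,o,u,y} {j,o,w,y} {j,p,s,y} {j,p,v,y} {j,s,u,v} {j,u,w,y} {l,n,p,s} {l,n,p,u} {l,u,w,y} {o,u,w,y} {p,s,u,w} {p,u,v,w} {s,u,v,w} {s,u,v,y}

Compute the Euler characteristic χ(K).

χ(K)=10

n_0=10 n_1=44 n_2=65 n_3=21
χ=+10−44+65−21=10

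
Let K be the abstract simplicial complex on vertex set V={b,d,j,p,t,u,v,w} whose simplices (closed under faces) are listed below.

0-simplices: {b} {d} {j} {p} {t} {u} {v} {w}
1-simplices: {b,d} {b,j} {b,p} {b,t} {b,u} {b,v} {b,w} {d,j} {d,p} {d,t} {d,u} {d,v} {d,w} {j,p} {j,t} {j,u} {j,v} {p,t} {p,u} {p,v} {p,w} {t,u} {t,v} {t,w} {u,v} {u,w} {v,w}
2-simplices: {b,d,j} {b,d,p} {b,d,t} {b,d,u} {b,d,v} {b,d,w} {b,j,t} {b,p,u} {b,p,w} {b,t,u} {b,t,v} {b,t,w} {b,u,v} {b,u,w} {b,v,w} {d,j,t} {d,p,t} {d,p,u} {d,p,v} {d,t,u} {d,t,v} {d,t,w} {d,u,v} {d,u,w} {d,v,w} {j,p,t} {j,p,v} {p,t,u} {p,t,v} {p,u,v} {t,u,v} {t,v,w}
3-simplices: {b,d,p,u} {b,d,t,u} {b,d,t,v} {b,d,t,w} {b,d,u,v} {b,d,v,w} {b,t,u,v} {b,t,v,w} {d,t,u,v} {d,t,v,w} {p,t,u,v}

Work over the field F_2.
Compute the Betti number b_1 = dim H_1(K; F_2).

n_0=8 n_1=27 n_2=32 n_3=11  [Z2]
∂1: piv[bd,bj,bp,bt,bu,bv,bw] rk=7  ker:dj,dp,dt,du,dv,dw,jp,jt,ju,jv,pt,pu,pv,pw,tu,tv,tw,uv,uw,vw
∂2: piv[bdj,bdp,bdt,bdu,bdv,bdw,bjt,bpu,bpw,btu,btv,btw,buv,buw,bvw,dpt,dpv,jpt,jpv] rk=19  ker:djt,dpu,dtu,dtv,dtw,duv,duw,dvw,ptu,ptv,puv,tuv,tvw
∂3: piv[bdpu,bdtu,bdtv,bdtw,bduv,bdvw,btuv,btvw,ptuv] rk=9  ker:dtuv,dtvw
b_1=(27−7)−19=1

b_1=1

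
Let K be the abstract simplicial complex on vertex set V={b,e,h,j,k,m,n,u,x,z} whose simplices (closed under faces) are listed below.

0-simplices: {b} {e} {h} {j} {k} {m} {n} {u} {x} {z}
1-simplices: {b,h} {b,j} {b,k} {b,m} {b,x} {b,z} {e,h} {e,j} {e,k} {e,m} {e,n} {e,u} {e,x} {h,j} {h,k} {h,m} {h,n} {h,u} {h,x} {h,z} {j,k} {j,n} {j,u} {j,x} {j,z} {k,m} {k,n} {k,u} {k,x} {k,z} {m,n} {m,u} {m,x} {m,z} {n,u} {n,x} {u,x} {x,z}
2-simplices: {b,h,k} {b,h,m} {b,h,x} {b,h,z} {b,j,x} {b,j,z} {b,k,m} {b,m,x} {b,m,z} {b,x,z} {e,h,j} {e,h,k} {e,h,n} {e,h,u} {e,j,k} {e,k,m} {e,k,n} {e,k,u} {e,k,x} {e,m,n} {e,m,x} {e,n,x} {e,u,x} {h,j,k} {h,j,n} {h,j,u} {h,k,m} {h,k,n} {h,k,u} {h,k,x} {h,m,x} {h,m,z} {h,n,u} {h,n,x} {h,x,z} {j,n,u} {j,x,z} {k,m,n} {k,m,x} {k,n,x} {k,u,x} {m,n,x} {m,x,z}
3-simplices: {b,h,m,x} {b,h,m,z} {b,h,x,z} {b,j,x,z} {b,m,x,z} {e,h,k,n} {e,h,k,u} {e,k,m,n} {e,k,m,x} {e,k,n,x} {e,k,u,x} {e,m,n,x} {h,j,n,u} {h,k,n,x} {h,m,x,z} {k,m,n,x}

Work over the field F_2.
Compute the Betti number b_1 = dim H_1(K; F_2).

b_1=3

n_0=10 n_1=38 n_2=43 n_3=16  [Z2]
∂1: piv[bh,bj,bk,bm,bx,bz,eh,en,eu] rk=9  ker:ej,ek,em,ex,hj,hk,hm,hn,hu,hx,hz,jk,jn,ju,jx,jz,km,kn,ku,kx,kz,mn,mu,mx,mz,nu,nx,ux,xz
∂2: piv[bhk,bhm,bhx,bhz,bjx,bjz,bkm,bmx,bmz,bxz,ehj,ehk,ehn,ehu,ejk,ekm,ekn,eku,ekx,emn,emx,enx,eux,hjn,hju,hnu] rk=26  ker:hjk,hkm,hkn,hku,hkx,hmx,hmz,hnx,hxz,jnu,jxz,kmn,kmx,knx,kux,mnx,mxz
∂3: piv[bhmx,bhmz,bhxz,bjxz,bmxz,ehkn,ehku,ekmn,ekmx,eknx,ekux,emnx,hjnu,hknx] rk=14  ker:hmxz,kmnx
b_1=(38−9)−26=3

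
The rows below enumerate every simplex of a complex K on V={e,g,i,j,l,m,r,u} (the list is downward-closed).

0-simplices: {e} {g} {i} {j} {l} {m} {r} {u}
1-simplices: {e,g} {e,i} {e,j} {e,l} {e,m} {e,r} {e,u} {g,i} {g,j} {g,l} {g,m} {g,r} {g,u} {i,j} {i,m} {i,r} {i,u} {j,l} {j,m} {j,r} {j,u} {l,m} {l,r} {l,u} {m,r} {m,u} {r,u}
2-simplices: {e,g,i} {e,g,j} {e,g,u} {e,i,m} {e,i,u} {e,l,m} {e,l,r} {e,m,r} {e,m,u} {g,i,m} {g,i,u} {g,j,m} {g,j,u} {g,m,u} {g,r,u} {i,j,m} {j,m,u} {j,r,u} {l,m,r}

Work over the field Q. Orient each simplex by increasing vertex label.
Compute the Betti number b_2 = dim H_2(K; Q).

b_2=4

n_0=8 n_1=27 n_2=19  [Q]
∂1: piv[eg,ei,ej,el,em,er,eu] rk=7  ker:gi,gj,gl,gm,gr,gu,ij,im,ir,iu,jl,jm,jr,ju,lm,lr,lu,mr,mu,ru
∂2: piv[egi,egj,egu,eim,eiu,elm,elr,emr,emu,gim,gjm,gju,gru,ijm,jru] rk=15  ker:giu,gmu,jmu,lmr
b_2=(19−15)−0=4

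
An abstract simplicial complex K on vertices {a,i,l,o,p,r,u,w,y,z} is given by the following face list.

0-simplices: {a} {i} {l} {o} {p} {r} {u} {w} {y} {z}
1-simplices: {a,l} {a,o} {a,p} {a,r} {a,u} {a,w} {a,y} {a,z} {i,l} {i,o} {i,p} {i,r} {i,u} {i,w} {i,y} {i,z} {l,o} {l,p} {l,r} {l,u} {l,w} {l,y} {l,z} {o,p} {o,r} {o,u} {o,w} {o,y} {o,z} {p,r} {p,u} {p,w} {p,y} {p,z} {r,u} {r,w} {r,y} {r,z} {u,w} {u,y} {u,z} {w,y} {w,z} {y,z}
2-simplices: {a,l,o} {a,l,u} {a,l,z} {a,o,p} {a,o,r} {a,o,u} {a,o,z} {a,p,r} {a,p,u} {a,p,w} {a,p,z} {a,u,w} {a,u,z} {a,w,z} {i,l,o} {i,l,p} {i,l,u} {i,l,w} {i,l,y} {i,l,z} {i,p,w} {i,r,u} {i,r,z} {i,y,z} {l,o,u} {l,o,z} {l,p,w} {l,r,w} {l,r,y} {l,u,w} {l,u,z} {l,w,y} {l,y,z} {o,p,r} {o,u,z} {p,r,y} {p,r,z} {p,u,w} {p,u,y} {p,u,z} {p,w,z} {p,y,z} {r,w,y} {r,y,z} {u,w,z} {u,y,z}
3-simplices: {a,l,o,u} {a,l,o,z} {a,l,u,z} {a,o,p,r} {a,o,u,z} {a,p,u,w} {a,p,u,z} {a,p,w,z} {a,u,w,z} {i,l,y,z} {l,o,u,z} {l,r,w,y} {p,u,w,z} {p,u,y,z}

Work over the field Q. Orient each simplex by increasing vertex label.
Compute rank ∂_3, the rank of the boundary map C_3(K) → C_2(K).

n_0=10 n_1=44 n_2=46 n_3=14  [Q]
∂1: piv[al,ao,ap,ar,au,aw,ay,az,il] rk=9  ker:io,ip,ir,iu,iw,iy,iz,lo,lp,lr,lu,lw,ly,lz,op,or,ou,ow,oy,oz,pr,pu,pw,py,pz,ru,rw,ry,rz,uw,uy,uz,wy,wz,yz
∂2: piv[alo,alu,alz,aop,aor,aou,aoz,apr,apu,apw,apz,auw,auz,awz,ilo,ilp,ilu,ilw,ily,ilz,ipw,iru,irz,iyz,lrw,lry,luw,lwy,pry,prz,puy,pyz] rk=32  ker:lou,loz,lpw,luz,lyz,opr,ouz,puw,puz,pwz,rwy,ryz,uwz,uyz
∂3: piv[alou,aloz,aluz,aopr,aouz,apuw,apuz,apwz,auwz,ilyz,lrwy,puyz] rk=12  ker:louz,puwz
rk∂_3=12

rank∂_3=12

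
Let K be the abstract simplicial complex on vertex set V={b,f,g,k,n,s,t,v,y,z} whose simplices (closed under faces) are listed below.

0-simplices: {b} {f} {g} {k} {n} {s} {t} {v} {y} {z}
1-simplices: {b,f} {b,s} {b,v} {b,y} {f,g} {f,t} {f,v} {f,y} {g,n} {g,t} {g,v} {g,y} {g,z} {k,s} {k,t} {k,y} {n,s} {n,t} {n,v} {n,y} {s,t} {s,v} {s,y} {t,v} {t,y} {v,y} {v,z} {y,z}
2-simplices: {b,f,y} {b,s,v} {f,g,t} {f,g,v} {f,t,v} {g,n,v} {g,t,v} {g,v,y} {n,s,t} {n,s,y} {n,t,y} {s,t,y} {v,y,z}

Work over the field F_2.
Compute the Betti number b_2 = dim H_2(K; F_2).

b_2=2

n_0=10 n_1=28 n_2=13  [Z2]
∂1: piv[bf,bs,bv,by,fg,ft,gn,gz,ks] rk=9  ker:fv,fy,gt,gv,gy,kt,ky,ns,nt,nv,ny,st,sv,sy,tv,ty,vy,vz,yz
∂2: piv[bfy,bsv,fgt,fgv,ftv,gnv,gvy,nst,nsy,nty,vyz] rk=11  ker:gtv,sty
b_2=(13−11)−0=2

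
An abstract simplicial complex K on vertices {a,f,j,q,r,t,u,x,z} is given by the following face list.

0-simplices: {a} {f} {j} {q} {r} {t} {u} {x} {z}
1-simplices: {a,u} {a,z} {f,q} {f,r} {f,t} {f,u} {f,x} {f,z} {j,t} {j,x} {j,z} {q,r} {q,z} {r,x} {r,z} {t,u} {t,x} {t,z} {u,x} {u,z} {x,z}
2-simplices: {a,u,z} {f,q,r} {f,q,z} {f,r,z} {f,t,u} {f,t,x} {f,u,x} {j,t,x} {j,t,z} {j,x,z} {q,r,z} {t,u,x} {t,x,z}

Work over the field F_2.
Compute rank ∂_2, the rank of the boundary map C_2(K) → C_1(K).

rank∂_2=10

n_0=9 n_1=21 n_2=13  [Z2]
∂1: piv[au,az,fq,fr,ft,fu,fx,jt] rk=8  ker:fz,jx,jz,qr,qz,rx,rz,tu,tx,tz,ux,uz,xz
∂2: piv[auz,fqr,fqz,frz,ftu,ftx,fux,jtx,jtz,jxz] rk=10  ker:qrz,tux,txz
rk∂_2=10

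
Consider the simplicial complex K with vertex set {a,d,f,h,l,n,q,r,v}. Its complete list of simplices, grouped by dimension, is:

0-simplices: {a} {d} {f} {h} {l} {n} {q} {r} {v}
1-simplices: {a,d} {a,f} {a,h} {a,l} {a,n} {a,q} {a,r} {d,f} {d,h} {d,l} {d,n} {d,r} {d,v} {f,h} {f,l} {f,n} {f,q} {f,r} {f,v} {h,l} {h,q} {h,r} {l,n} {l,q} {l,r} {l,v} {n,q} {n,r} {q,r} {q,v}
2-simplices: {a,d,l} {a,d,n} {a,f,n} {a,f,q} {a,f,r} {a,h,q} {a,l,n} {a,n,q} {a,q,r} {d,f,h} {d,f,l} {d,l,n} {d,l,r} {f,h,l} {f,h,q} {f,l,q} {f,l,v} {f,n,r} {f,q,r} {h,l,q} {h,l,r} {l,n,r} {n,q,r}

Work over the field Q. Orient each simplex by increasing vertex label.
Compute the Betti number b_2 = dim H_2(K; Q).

n_0=9 n_1=30 n_2=23  [Q]
∂1: piv[ad,af,ah,al,an,aq,ar,dv] rk=8  ker:df,dh,dl,dn,dr,fh,fl,fn,fq,fr,fv,hl,hq,hr,ln,lq,lr,lv,nq,nr,qr,qv
∂2: piv[adl,adn,afn,afq,afr,ahq,aln,anq,aqr,dfh,dfl,dlr,fhl,fhq,flq,flv,fnr,hlr,lnr] rk=19  ker:dln,fqr,hlq,nqr
b_2=(23−19)−0=4

b_2=4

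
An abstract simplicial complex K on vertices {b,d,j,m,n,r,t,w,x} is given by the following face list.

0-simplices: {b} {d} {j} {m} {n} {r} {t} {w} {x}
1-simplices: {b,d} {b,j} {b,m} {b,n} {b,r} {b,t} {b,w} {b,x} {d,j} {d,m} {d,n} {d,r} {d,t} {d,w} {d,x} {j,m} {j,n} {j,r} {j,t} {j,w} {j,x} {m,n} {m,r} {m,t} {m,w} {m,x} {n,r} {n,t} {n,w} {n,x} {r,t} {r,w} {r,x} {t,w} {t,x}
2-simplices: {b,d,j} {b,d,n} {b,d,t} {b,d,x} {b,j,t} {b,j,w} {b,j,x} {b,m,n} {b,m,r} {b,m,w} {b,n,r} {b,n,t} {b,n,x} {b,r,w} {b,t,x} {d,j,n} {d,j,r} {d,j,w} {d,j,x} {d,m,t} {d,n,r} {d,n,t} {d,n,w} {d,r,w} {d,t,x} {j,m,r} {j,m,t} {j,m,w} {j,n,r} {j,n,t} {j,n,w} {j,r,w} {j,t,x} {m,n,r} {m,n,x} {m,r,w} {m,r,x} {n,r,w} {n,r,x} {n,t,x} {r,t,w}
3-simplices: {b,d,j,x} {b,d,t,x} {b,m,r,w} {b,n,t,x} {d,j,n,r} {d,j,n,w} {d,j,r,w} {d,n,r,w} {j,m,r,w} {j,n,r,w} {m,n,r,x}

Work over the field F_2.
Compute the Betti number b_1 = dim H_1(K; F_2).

n_0=9 n_1=35 n_2=41 n_3=11  [Z2]
∂1: piv[bd,bj,bm,bn,br,bt,bw,bx] rk=8  ker:dj,dm,dn,dr,dt,dw,dx,jm,jn,jr,jt,jw,jx,mn,mr,mt,mw,mx,nr,nt,nw,nx,rt,rw,rx,tw,tx
∂2: piv[bdj,bdn,bdt,bdx,bjt,bjw,bjx,bmn,bmr,bmw,bnr,bnt,bnx,brw,btx,djn,djr,djw,dmt,dnr,dnw,jmr,jmt,mnx,mrx,rtw] rk=26  ker:djx,dnt,drw,dtx,jmw,jnr,jnt,jnw,jrw,jtx,mnr,mrw,nrw,nrx,ntx
∂3: piv[bdjx,bdtx,bmrw,bntx,djnr,djnw,djrw,dnrw,jmrw,mnrx] rk=10  ker:jnrw
b_1=(35−8)−26=1

b_1=1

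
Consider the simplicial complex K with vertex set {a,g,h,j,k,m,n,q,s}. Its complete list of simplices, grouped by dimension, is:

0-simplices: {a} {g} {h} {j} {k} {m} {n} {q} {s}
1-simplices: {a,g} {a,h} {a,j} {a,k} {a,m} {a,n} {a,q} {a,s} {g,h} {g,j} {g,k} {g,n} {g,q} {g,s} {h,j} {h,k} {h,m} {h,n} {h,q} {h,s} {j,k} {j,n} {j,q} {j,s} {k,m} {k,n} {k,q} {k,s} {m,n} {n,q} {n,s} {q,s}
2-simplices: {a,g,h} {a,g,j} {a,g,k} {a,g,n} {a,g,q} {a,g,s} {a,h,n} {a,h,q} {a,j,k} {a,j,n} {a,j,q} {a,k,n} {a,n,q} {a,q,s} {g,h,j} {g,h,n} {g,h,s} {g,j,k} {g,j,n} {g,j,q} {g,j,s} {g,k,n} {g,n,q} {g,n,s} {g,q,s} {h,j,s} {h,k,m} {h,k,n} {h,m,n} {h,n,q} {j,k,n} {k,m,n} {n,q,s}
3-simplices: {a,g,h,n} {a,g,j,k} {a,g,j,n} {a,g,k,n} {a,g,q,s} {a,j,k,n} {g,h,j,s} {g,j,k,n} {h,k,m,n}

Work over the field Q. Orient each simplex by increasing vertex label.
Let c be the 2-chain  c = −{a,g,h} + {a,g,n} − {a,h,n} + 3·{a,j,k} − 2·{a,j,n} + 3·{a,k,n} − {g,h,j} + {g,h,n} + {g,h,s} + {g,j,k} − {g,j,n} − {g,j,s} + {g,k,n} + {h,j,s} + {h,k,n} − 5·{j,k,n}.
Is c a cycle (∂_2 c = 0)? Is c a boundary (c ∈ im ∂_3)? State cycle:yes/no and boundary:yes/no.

n_0=9 n_1=32 n_2=33 n_3=9  [Q]
∂1: piv[ag,ah,aj,ak,am,an,aq,as] rk=8  ker:gh,gj,gk,gn,gq,gs,hj,hk,hm,hn,hq,hs,jk,jn,jq,js,km,kn,kq,ks,mn,nq,ns,qs
∂2: piv[agh,agj,agk,agn,agq,ags,ahn,ahq,ajk,ajn,ajq,akn,anq,aqs,ghj,ghs,gjs,gns,hkm,hkn,hmn] rk=21  ker:ghn,gjk,gjn,gjq,gkn,gnq,gqs,hjs,hnq,jkn,kmn,nqs
∂3: piv[aghn,agjk,agjn,agkn,agqs,ajkn,ghjs,hkmn] rk=8  ker:gjkn
∂2c = {a,j} − {a,n} + {h,k} − {h,n} − {j,k} + 2·{j,n}

cycle:no boundary:no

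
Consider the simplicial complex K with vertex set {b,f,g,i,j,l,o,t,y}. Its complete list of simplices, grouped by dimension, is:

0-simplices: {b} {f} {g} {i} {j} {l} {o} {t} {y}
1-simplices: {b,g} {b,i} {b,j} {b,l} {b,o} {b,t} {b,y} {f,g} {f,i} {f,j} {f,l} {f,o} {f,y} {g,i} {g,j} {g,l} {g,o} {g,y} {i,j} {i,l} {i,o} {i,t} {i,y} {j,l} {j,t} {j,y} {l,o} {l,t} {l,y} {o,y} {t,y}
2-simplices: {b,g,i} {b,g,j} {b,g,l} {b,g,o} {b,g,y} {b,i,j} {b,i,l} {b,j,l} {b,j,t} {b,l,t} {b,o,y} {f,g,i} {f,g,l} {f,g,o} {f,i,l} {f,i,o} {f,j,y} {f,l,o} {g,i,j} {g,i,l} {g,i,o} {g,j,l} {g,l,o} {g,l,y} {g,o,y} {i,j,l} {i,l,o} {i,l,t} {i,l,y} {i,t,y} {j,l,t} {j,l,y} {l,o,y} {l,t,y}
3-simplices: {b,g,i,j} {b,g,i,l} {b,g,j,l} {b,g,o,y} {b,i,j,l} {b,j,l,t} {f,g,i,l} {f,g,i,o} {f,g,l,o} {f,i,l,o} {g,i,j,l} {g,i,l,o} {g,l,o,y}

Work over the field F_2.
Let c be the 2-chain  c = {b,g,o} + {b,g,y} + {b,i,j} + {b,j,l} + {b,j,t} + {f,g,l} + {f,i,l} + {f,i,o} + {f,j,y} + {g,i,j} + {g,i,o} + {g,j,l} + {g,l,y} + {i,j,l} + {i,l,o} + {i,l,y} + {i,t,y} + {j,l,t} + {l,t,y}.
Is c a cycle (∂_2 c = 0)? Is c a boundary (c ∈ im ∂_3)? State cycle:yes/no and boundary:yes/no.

cycle:no boundary:no

n_0=9 n_1=31 n_2=34 n_3=13  [Z2]
∂1: piv[bg,bi,bj,bl,bo,bt,by,fg] rk=8  ker:fi,fj,fl,fo,fy,gi,gj,gl,go,gy,ij,il,io,it,iy,jl,jt,jy,lo,lt,ly,oy,ty
∂2: piv[bgi,bgj,bgl,bgo,bgy,bij,bil,bjl,bjt,blt,boy,fgi,fgl,fgo,fio,fjy,flo,gly,ilt,ily,ity,jly] rk=22  ker:fil,gij,gil,gio,gjl,glo,goy,ijl,ilo,jlt,loy,lty
∂3: piv[bgij,bgil,bgjl,bgoy,bijl,bjlt,fgil,fgio,fglo,filo,gloy] rk=11  ker:gijl,gilo
∂2c = {b,i} + {b,j} + {b,l} + {b,o} + {b,t} + {b,y} + {f,g} + {f,j} + {f,o} + {f,y} + {g,l} + {i,j} + {i,o} + {i,t} + {j,y} + {l,o} + {l,y}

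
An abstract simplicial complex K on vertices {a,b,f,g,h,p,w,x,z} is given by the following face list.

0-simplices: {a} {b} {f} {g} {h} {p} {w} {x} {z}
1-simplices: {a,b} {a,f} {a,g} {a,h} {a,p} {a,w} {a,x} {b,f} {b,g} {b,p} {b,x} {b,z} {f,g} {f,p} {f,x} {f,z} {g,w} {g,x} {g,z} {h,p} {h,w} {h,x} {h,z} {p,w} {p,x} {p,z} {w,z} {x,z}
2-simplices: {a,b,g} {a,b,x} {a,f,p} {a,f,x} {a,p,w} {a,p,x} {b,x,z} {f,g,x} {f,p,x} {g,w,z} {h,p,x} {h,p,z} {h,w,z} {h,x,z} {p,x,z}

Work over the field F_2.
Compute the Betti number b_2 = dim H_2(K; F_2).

n_0=9 n_1=28 n_2=15  [Z2]
∂1: piv[ab,af,ag,ah,ap,aw,ax,bz] rk=8  ker:bf,bg,bp,bx,fg,fp,fx,fz,gw,gx,gz,hp,hw,hx,hz,pw,px,pz,wz,xz
∂2: piv[abg,abx,afp,afx,apw,apx,bxz,fgx,gwz,hpx,hpz,hwz,hxz] rk=13  ker:fpx,pxz
b_2=(15−13)−0=2

b_2=2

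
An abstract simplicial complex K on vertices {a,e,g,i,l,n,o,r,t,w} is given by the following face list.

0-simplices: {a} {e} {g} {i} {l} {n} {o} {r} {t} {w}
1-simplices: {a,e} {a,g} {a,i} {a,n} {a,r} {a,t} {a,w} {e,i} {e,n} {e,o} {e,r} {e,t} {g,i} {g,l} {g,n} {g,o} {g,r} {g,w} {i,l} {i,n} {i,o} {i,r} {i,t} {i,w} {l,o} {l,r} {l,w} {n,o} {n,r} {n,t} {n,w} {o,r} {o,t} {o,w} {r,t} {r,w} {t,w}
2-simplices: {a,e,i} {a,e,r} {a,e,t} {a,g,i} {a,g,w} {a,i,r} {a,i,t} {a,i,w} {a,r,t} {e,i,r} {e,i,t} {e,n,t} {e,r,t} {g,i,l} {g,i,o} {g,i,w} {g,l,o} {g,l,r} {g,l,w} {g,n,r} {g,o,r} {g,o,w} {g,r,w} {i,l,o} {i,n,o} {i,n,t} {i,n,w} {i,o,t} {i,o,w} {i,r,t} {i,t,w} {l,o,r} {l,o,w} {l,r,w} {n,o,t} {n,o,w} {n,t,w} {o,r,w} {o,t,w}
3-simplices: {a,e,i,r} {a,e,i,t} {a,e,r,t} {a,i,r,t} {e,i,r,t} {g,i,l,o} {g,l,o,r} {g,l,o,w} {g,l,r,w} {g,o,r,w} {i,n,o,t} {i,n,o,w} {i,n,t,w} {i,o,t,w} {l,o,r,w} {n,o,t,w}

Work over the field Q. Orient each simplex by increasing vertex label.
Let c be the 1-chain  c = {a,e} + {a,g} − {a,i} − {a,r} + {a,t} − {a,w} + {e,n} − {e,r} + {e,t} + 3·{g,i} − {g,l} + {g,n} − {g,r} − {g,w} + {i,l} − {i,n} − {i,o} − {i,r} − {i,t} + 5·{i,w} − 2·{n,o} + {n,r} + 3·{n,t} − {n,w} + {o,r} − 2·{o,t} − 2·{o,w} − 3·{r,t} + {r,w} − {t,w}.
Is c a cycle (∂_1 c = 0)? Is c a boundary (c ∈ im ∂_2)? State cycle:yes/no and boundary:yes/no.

n_0=10 n_1=37 n_2=39 n_3=16  [Q]
∂1: piv[ae,ag,ai,an,ar,at,aw,eo,gl] rk=9  ker:ei,en,er,et,gi,gn,go,gr,gw,il,in,io,ir,it,iw,lo,lr,lw,no,nr,nt,nw,or,ot,ow,rt,rw,tw
∂2: piv[aei,aer,aet,agi,agw,air,ait,aiw,art,ent,gil,gio,glo,glr,glw,gnr,gor,gow,grw,ino,int,inw,iot,itw] rk=24  ker:eir,eit,ert,giw,ilo,iow,irt,lor,low,lrw,not,now,ntw,orw,otw
∂3: piv[aeir,aeit,aert,airt,gilo,glor,glow,glrw,gorw,inot,inow,intw,iotw] rk=13  ker:eirt,lorw,notw
∂1c = 0
c vs im∂2: reduces to 0 ⇒ boundary

cycle:yes boundary:yes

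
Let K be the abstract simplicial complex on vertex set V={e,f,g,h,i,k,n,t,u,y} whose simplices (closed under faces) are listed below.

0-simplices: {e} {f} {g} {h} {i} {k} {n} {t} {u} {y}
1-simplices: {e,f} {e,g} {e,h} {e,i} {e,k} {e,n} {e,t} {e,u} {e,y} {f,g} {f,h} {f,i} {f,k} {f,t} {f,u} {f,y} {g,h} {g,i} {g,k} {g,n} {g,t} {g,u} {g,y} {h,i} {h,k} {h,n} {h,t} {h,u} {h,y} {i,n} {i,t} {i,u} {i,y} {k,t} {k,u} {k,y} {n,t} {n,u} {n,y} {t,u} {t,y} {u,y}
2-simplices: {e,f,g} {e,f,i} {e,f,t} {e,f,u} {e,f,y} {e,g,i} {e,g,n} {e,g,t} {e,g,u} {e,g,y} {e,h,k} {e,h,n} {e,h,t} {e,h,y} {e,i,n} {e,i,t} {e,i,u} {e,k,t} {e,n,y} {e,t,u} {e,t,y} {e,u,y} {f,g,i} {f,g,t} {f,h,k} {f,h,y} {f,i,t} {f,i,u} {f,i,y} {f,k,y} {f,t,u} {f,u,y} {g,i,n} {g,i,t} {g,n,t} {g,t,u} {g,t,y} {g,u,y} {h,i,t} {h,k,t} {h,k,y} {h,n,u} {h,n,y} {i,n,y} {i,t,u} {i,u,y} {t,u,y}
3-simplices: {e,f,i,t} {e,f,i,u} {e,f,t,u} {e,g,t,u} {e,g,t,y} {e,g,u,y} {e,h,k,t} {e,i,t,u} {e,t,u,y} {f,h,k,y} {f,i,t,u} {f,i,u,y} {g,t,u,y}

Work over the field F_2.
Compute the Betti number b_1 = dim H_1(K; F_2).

b_1=4

n_0=10 n_1=42 n_2=47 n_3=13  [Z2]
∂1: piv[ef,eg,eh,ei,ek,en,et,eu,ey] rk=9  ker:fg,fh,fi,fk,ft,fu,fy,gh,gi,gk,gn,gt,gu,gy,hi,hk,hn,ht,hu,hy,in,it,iu,iy,kt,ku,ky,nt,nu,ny,tu,ty,uy
∂2: piv[efg,efi,eft,efu,efy,egi,egn,egt,egu,egy,ehk,ehn,eht,ehy,ein,eit,eiu,ekt,eny,etu,ety,euy,fhk,fhy,fiy,fky,gnt,hit,hnu] rk=29  ker:fgi,fgt,fit,fiu,ftu,fuy,gin,git,gtu,gty,guy,hkt,hky,hny,iny,itu,iuy,tuy
∂3: piv[efit,efiu,eftu,egtu,egty,eguy,ehkt,eitu,etuy,fhky,fiuy] rk=11  ker:fitu,gtuy
b_1=(42−9)−29=4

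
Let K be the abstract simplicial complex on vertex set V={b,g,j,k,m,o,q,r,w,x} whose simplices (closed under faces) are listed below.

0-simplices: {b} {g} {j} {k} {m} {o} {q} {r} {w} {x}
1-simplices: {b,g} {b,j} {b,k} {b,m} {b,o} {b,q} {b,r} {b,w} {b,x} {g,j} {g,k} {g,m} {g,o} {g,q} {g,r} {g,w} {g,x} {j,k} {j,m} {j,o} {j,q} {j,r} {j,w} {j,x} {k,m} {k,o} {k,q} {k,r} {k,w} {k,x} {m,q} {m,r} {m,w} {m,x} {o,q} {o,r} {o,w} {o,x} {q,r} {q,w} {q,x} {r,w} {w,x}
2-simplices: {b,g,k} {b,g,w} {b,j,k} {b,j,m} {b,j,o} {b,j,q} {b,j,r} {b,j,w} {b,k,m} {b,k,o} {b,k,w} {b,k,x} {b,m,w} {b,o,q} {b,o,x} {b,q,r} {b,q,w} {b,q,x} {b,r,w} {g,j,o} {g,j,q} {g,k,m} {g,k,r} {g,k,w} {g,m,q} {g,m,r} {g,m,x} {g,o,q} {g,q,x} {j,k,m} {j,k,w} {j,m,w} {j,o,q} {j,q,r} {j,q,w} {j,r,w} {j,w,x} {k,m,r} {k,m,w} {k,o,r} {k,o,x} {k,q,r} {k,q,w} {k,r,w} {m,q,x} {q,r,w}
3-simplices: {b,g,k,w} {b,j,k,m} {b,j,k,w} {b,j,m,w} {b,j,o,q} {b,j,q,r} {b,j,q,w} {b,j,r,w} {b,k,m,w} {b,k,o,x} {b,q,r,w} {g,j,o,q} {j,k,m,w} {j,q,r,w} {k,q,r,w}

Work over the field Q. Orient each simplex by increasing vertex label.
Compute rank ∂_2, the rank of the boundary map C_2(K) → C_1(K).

rank∂_2=31

n_0=10 n_1=43 n_2=46 n_3=15  [Q]
∂1: piv[bg,bj,bk,bm,bo,bq,br,bw,bx] rk=9  ker:gj,gk,gm,go,gq,gr,gw,gx,jk,jm,jo,jq,jr,jw,jx,km,ko,kq,kr,kw,kx,mq,mr,mw,mx,oq,or,ow,ox,qr,qw,qx,rw,wx
∂2: piv[bgk,bgw,bjk,bjm,bjo,bjq,bjr,bjw,bkm,bko,bkw,bkx,bmw,boq,box,bqr,bqw,bqx,brw,gjo,gjq,gkm,gkr,gmq,gmr,gmx,gqx,jwx,kor,kqr,kqw] rk=31  ker:gkw,goq,jkm,jkw,jmw,joq,jqr,jqw,jrw,kmr,kmw,kox,krw,mqx,qrw
∂3: piv[bgkw,bjkm,bjkw,bjmw,bjoq,bjqr,bjqw,bjrw,bkmw,bkox,bqrw,gjoq,kqrw] rk=13  ker:jkmw,jqrw
rk∂_2=31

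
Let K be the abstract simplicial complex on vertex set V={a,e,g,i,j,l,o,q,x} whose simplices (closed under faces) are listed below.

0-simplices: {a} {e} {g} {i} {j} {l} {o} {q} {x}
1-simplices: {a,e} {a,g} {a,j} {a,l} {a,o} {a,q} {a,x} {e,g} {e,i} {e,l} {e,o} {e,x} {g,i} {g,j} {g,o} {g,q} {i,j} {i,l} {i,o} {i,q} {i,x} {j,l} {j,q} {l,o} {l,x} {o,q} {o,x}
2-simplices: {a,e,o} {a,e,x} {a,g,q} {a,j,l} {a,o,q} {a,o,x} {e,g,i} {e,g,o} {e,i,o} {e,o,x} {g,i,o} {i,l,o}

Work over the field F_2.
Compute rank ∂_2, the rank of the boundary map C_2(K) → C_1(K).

rank∂_2=10

n_0=9 n_1=27 n_2=12  [Z2]
∂1: piv[ae,ag,aj,al,ao,aq,ax,ei] rk=8  ker:eg,el,eo,ex,gi,gj,go,gq,ij,il,io,iq,ix,jl,jq,lo,lx,oq,ox
∂2: piv[aeo,aex,agq,ajl,aoq,aox,egi,ego,eio,ilo] rk=10  ker:eox,gio
rk∂_2=10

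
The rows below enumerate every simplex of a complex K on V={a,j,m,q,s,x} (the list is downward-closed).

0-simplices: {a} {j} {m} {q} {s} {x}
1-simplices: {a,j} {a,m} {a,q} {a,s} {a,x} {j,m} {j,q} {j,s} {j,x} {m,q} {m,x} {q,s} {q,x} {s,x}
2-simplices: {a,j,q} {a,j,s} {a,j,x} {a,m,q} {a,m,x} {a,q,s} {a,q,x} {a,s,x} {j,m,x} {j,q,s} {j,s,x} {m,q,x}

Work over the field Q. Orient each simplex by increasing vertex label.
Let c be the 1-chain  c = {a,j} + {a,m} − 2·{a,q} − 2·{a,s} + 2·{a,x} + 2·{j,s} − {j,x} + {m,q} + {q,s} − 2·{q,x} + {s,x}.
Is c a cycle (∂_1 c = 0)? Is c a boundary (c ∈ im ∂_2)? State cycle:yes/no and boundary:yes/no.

n_0=6 n_1=14 n_2=12  [Q]
∂1: piv[aj,am,aq,as,ax] rk=5  ker:jm,jq,js,jx,mq,mx,qs,qx,sx
∂2: piv[ajq,ajs,ajx,amq,amx,aqs,aqx,asx,jmx] rk=9  ker:jqs,jsx,mqx
∂1c = 0
c vs im∂2: reduces to 0 ⇒ boundary

cycle:yes boundary:yes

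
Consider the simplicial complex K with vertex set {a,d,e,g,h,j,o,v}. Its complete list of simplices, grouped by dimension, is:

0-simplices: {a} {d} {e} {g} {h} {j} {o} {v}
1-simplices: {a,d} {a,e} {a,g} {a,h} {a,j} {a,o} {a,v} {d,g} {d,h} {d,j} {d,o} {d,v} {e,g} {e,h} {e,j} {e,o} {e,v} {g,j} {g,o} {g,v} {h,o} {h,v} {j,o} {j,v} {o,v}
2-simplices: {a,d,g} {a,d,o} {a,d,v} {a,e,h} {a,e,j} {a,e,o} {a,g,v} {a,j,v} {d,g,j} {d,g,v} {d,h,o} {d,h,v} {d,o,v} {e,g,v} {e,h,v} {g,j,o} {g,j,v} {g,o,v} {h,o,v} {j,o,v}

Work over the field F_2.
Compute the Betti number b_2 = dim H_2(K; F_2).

n_0=8 n_1=25 n_2=20  [Z2]
∂1: piv[ad,ae,ag,ah,aj,ao,av] rk=7  ker:dg,dh,dj,do,dv,eg,eh,ej,eo,ev,gj,go,gv,ho,hv,jo,jv,ov
∂2: piv[adg,ado,adv,aeh,aej,aeo,agv,ajv,dgj,dho,dhv,dov,egv,ehv,gjo,gjv,gov] rk=17  ker:dgv,hov,jov
b_2=(20−17)−0=3

b_2=3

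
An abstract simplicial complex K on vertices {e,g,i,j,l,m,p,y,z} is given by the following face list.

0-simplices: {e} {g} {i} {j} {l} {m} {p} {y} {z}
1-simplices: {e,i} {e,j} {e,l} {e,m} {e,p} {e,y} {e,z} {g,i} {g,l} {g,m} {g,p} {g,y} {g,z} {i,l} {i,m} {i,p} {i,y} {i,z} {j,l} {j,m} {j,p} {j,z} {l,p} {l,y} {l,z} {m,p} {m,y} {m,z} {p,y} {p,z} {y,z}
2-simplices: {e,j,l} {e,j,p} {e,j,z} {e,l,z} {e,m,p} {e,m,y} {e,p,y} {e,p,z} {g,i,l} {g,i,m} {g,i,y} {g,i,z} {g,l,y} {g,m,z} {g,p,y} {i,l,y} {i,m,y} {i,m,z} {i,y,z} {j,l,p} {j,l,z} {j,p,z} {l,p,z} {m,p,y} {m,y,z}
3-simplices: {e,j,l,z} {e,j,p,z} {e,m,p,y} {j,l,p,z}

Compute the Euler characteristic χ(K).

χ(K)=-1

n_0=9 n_1=31 n_2=25 n_3=4
χ=+9−31+25−4=-1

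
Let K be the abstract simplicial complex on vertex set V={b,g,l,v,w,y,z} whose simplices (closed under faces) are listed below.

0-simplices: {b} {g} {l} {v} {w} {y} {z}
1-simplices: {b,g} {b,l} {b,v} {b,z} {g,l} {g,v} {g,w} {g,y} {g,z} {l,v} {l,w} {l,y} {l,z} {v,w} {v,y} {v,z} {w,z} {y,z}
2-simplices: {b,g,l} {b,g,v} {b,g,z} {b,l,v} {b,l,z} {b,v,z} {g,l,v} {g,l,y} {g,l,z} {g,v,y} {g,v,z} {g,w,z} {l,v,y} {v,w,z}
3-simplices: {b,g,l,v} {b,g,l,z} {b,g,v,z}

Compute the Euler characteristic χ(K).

n_0=7 n_1=18 n_2=14 n_3=3
χ=+7−18+14−3=0

χ(K)=0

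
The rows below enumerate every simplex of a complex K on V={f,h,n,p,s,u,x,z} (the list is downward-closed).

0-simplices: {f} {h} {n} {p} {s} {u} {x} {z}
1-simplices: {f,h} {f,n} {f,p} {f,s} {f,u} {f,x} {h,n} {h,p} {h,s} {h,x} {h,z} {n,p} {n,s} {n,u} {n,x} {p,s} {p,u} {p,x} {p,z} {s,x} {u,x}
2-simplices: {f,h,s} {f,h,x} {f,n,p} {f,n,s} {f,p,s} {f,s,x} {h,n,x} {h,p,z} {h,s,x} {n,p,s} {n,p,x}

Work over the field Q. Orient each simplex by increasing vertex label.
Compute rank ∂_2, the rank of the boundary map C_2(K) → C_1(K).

rank∂_2=9

n_0=8 n_1=21 n_2=11  [Q]
∂1: piv[fh,fn,fp,fs,fu,fx,hz] rk=7  ker:hn,hp,hs,hx,np,ns,nu,nx,ps,pu,px,pz,sx,ux
∂2: piv[fhs,fhx,fnp,fns,fps,fsx,hnx,hpz,npx] rk=9  ker:hsx,nps
rk∂_2=9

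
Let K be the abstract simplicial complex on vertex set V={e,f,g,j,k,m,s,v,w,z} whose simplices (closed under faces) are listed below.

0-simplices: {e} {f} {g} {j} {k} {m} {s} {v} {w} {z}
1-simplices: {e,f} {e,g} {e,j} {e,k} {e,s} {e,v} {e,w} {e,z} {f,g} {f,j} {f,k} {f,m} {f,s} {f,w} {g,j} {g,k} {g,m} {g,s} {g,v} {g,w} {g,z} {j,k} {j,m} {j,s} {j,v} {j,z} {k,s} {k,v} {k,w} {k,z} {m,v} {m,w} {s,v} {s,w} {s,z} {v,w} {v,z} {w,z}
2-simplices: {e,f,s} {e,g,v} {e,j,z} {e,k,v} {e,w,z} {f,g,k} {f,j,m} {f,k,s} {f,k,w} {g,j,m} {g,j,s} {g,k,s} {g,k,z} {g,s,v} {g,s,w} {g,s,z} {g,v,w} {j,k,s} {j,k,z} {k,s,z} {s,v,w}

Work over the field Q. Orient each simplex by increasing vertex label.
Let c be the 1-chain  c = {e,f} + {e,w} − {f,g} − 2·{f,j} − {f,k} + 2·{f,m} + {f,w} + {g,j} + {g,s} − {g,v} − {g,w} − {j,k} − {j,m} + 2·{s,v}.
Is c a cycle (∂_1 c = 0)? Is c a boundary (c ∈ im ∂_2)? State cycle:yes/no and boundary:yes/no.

n_0=10 n_1=38 n_2=21  [Q]
∂1: piv[ef,eg,ej,ek,es,ev,ew,ez,fm] rk=9  ker:fg,fj,fk,fs,fw,gj,gk,gm,gs,gv,gw,gz,jk,jm,js,jv,jz,ks,kv,kw,kz,mv,mw,sv,sw,sz,vw,vz,wz
∂2: piv[efs,egv,ejz,ekv,ewz,fgk,fjm,fks,fkw,gjm,gjs,gks,gkz,gsv,gsw,gsz,gvw,jks,jkz] rk=19  ker:ksz,svw
∂1c = −2·{e} + 2·{f} − {g} + {j} − 2·{k} + {m} − {s} + {v} + {w}

cycle:no boundary:no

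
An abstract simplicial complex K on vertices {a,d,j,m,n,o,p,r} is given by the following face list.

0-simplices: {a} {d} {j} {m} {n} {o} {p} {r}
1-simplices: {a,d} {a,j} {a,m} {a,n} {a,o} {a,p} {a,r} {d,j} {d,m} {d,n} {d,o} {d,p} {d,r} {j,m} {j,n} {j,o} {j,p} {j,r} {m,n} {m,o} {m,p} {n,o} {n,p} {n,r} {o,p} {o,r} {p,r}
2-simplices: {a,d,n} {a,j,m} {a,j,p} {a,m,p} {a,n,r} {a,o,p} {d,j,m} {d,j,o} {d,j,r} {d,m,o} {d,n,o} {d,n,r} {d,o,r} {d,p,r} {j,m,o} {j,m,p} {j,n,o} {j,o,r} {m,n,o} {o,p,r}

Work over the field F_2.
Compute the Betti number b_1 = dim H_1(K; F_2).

b_1=3

n_0=8 n_1=27 n_2=20  [Z2]
∂1: piv[ad,aj,am,an,ao,ap,ar] rk=7  ker:dj,dm,dn,do,dp,dr,jm,jn,jo,jp,jr,mn,mo,mp,no,np,nr,op,or,pr
∂2: piv[adn,ajm,ajp,amp,anr,aop,djm,djo,djr,dmo,dno,dnr,dor,dpr,jno,mno,opr] rk=17  ker:jmo,jmp,jor
b_1=(27−7)−17=3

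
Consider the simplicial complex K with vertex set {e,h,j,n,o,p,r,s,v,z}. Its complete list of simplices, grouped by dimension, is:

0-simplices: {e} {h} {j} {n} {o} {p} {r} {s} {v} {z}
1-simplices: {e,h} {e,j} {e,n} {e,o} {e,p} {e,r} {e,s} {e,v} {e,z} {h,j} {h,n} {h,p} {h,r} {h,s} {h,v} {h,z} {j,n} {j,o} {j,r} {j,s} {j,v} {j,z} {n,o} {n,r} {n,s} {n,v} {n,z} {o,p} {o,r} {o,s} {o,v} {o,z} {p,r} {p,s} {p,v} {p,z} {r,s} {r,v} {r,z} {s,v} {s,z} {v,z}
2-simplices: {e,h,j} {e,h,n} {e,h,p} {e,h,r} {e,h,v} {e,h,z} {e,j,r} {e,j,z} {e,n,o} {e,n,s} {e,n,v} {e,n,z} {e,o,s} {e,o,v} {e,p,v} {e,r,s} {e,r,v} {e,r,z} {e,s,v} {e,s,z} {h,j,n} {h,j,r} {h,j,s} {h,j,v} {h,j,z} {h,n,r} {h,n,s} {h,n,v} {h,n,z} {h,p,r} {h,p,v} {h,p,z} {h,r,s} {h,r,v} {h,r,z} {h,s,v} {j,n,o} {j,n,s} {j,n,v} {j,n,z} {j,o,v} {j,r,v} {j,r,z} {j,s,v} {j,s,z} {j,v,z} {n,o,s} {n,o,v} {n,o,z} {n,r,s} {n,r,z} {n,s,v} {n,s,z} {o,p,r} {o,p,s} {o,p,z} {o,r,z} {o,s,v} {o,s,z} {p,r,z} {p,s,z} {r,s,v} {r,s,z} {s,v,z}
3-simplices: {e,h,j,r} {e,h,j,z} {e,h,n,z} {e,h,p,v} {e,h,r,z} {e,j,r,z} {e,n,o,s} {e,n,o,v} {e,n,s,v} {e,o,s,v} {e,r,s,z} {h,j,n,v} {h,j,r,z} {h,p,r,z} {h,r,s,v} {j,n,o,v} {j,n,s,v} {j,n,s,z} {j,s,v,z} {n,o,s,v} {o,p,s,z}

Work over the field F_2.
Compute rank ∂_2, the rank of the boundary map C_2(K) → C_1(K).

n_0=10 n_1=42 n_2=64 n_3=21  [Z2]
∂1: piv[eh,ej,en,eo,ep,er,es,ev,ez] rk=9  ker:hj,hn,hp,hr,hs,hv,hz,jn,jo,jr,js,jv,jz,no,nr,ns,nv,nz,op,or,os,ov,oz,pr,ps,pv,pz,rs,rv,rz,sv,sz,vz
∂2: piv[ehj,ehn,ehp,ehr,ehv,ehz,ejr,ejz,eno,ens,env,enz,eos,eov,epv,ers,erv,erz,esv,esz,hjn,hjs,hjv,hnr,hns,hpr,hpz,jno,jvz,noz,opr,ops,opz] rk=33  ker:hjr,hjz,hnv,hnz,hpv,hrs,hrv,hrz,hsv,jns,jnv,jnz,jov,jrv,jrz,jsv,jsz,nos,nov,nrs,nrz,nsv,nsz,orz,osv,osz,prz,psz,rsv,rsz,svz
∂3: piv[ehjr,ehjz,ehnz,ehpv,ehrz,ejrz,enos,enov,ensv,eosv,ersz,hjnv,hprz,hrsv,jnov,jnsv,jnsz,jsvz,opsz] rk=19  ker:hjrz,nosv
rk∂_2=33

rank∂_2=33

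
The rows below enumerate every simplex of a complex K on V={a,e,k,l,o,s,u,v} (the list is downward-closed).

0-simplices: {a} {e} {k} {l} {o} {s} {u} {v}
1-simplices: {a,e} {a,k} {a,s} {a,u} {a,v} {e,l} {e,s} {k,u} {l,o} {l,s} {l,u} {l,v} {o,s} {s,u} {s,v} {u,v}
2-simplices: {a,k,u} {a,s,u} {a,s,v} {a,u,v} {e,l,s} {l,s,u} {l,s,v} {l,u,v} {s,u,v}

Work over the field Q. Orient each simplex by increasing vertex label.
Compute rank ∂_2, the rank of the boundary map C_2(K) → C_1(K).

n_0=8 n_1=16 n_2=9  [Q]
∂1: piv[ae,ak,as,au,av,el,lo] rk=7  ker:es,ku,ls,lu,lv,os,su,sv,uv
∂2: piv[aku,asu,asv,auv,els,lsu,lsv] rk=7  ker:luv,suv
rk∂_2=7

rank∂_2=7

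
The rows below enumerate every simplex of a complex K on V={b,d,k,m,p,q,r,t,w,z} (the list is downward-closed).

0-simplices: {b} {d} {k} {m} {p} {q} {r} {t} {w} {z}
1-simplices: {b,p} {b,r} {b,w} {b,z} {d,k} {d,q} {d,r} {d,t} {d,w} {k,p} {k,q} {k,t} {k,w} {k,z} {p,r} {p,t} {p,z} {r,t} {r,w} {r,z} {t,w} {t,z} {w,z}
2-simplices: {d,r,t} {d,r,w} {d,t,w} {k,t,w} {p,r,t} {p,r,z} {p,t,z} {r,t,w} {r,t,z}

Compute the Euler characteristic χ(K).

n_0=10 n_1=23 n_2=9
χ=+10−23+9=-4

χ(K)=-4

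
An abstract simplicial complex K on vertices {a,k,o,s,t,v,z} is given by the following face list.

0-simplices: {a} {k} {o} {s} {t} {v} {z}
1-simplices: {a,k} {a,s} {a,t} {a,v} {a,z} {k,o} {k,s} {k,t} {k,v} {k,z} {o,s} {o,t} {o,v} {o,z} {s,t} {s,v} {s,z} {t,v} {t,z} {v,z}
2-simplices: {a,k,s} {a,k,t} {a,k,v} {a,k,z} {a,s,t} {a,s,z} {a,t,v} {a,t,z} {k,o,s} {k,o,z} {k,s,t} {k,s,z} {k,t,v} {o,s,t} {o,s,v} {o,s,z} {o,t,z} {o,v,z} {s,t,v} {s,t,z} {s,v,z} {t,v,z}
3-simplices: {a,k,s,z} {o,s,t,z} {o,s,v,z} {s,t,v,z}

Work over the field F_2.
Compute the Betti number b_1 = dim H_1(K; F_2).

b_1=0

n_0=7 n_1=20 n_2=22 n_3=4  [Z2]
∂1: piv[ak,as,at,av,az,ko] rk=6  ker:ks,kt,kv,kz,os,ot,ov,oz,st,sv,sz,tv,tz,vz
∂2: piv[aks,akt,akv,akz,ast,asz,atv,atz,kos,koz,ost,osv,ovz,stv] rk=14  ker:kst,ksz,ktv,osz,otz,stz,svz,tvz
∂3: piv[aksz,ostz,osvz,stvz] rk=4
b_1=(20−6)−14=0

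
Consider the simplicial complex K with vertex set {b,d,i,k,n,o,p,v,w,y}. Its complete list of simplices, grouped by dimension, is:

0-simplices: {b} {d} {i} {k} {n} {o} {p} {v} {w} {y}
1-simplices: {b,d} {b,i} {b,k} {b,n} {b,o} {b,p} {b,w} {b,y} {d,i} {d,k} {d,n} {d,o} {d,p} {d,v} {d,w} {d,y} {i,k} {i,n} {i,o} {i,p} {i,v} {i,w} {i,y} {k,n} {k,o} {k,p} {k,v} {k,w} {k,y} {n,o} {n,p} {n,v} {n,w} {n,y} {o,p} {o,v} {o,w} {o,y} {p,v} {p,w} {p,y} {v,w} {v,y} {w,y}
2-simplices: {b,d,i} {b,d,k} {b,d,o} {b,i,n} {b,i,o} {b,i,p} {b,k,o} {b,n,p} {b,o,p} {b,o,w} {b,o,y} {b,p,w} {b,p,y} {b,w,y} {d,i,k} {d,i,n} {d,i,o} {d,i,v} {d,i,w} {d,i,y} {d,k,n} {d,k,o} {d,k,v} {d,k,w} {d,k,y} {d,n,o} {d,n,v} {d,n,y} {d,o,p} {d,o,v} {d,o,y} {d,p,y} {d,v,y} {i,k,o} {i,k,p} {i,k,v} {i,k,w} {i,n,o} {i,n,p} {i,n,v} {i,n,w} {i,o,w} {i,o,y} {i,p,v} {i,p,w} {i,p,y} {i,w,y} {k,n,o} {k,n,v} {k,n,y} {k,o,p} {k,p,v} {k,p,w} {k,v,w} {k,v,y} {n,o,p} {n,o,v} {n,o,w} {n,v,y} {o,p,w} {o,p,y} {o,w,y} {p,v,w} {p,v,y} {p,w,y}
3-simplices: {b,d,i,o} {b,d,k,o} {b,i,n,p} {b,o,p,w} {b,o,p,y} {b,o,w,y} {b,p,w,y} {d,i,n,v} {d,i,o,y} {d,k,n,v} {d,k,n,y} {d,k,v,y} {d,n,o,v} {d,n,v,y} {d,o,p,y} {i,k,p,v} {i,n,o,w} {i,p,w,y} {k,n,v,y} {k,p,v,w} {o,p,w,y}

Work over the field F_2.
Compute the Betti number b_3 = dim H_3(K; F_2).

b_3=2

n_0=10 n_1=44 n_2=65 n_3=21  [Z2]
∂1: piv[bd,bi,bk,bn,bo,bp,bw,by,dv] rk=9  ker:di,dk,dn,do,dp,dw,dy,ik,in,io,ip,iv,iw,iy,kn,ko,kp,kv,kw,ky,no,np,nv,nw,ny,op,ov,ow,oy,pv,pw,py,vw,vy,wy
∂2: piv[bdi,bdk,bdo,bin,bio,bip,bko,bnp,bop,bow,boy,bpw,bpy,bwy,dik,din,div,diw,diy,dkn,dkv,dkw,dky,dno,dnv,dny,dop,dov,doy,dvy,ikp,inw,iow,ipv,kvw] rk=35  ker:dio,dko,dpy,iko,ikv,ikw,ino,inp,inv,ioy,ipw,ipy,iwy,kno,knv,kny,kop,kpv,kpw,kvy,nop,nov,now,nvy,opw,opy,owy,pvw,pvy,pwy
∂3: piv[bdio,bdko,binp,bopw,bopy,bowy,bpwy,dinv,dioy,dknv,dkny,dkvy,dnov,dnvy,dopy,ikpv,inow,ipwy,kpvw] rk=19  ker:knvy,opwy
b_3=(21−19)−0=2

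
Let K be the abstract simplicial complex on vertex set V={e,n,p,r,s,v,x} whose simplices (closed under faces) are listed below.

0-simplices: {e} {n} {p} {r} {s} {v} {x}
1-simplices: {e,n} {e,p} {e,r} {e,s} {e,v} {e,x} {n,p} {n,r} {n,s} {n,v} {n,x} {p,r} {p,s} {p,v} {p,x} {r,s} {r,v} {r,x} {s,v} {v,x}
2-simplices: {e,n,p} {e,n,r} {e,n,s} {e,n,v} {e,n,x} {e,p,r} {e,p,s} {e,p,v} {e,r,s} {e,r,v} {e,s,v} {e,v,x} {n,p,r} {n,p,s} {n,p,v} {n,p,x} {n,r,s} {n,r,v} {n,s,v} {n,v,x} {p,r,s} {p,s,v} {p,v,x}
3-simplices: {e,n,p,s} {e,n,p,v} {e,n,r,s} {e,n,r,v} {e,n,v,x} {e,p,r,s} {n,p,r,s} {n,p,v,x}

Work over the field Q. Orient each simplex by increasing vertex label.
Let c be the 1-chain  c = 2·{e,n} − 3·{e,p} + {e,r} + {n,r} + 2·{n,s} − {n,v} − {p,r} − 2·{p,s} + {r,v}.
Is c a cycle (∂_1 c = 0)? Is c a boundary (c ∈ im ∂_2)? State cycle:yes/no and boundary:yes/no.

n_0=7 n_1=20 n_2=23 n_3=8  [Q]
∂1: piv[en,ep,er,es,ev,ex] rk=6  ker:np,nr,ns,nv,nx,pr,ps,pv,px,rs,rv,rx,sv,vx
∂2: piv[enp,enr,ens,env,enx,epr,eps,epv,ers,erv,esv,evx,npx] rk=13  ker:npr,nps,npv,nrs,nrv,nsv,nvx,prs,psv,pvx
∂3: piv[enps,enpv,enrs,enrv,envx,eprs,nprs,npvx] rk=8
∂1c = 0
c vs im∂2: reduces to 0 ⇒ boundary

cycle:yes boundary:yes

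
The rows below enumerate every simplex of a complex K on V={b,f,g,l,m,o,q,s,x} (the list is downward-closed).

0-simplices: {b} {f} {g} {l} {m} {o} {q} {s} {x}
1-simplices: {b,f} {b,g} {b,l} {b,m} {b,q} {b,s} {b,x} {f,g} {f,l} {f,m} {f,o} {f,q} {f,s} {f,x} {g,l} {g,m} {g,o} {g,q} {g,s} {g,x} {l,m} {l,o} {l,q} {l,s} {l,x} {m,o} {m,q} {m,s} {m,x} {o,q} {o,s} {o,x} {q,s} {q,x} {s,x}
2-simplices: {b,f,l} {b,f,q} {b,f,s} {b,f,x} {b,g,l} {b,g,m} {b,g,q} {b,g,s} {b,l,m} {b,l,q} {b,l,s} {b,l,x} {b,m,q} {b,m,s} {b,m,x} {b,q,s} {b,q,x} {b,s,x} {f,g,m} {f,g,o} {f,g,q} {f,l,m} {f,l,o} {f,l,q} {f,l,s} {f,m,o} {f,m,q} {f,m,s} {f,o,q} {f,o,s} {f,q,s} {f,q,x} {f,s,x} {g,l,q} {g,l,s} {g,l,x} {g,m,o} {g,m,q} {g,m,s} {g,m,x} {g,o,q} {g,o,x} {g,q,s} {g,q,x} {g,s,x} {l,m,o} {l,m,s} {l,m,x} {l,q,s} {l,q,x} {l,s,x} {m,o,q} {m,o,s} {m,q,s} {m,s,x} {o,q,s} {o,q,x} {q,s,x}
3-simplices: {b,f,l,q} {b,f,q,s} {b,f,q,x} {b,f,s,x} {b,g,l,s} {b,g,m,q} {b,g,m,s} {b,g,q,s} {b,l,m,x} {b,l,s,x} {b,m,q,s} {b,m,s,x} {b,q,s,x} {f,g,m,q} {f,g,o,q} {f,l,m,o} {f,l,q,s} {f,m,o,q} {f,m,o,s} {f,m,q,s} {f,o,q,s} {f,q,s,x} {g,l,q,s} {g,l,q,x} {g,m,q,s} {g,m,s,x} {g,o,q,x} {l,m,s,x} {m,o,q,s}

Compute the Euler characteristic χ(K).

χ(K)=3

n_0=9 n_1=35 n_2=58 n_3=29
χ=+9−35+58−29=3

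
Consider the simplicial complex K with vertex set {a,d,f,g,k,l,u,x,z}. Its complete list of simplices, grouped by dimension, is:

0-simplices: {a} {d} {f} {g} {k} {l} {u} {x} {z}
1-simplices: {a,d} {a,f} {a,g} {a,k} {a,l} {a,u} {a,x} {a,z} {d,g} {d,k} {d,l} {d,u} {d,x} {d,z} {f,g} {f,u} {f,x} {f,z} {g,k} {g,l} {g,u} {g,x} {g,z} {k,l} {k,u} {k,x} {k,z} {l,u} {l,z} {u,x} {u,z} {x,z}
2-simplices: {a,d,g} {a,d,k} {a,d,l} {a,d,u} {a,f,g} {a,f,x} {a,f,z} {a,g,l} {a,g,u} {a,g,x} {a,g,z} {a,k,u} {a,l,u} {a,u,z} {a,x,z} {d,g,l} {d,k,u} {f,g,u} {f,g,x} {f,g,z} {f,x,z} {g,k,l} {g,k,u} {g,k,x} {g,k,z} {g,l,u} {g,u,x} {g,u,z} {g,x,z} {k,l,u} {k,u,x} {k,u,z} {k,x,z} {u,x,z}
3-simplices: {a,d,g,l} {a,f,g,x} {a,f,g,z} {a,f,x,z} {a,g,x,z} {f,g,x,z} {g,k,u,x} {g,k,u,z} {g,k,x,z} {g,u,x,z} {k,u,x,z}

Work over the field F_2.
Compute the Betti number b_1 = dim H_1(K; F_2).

n_0=9 n_1=32 n_2=34 n_3=11  [Z2]
∂1: piv[ad,af,ag,ak,al,au,ax,az] rk=8  ker:dg,dk,dl,du,dx,dz,fg,fu,fx,fz,gk,gl,gu,gx,gz,kl,ku,kx,kz,lu,lz,ux,uz,xz
∂2: piv[adg,adk,adl,adu,afg,afx,afz,agl,agu,agx,agz,aku,alu,auz,axz,fgu,gkl,gku,gkx,gkz,gux] rk=21  ker:dgl,dku,fgx,fgz,fxz,glu,guz,gxz,klu,kux,kuz,kxz,uxz
∂3: piv[adgl,afgx,afgz,afxz,agxz,gkux,gkuz,gkxz,guxz] rk=9  ker:fgxz,kuxz
b_1=(32−8)−21=3

b_1=3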